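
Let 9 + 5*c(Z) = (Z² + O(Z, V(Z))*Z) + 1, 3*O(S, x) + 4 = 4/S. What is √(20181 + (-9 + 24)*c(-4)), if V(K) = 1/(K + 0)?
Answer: 5*√809 ≈ 142.21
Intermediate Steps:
V(K) = 1/K
O(S, x) = -4/3 + 4/(3*S) (O(S, x) = -4/3 + (4/S)/3 = -4/3 + 4/(3*S))
c(Z) = -4/3 - 4*Z/15 + Z²/5 (c(Z) = -9/5 + ((Z² + (4*(1 - Z)/(3*Z))*Z) + 1)/5 = -9/5 + ((Z² + (4/3 - 4*Z/3)) + 1)/5 = -9/5 + ((4/3 + Z² - 4*Z/3) + 1)/5 = -9/5 + (7/3 + Z² - 4*Z/3)/5 = -9/5 + (7/15 - 4*Z/15 + Z²/5) = -4/3 - 4*Z/15 + Z²/5)
√(20181 + (-9 + 24)*c(-4)) = √(20181 + (-9 + 24)*(-4/3 - 4/15*(-4) + (⅕)*(-4)²)) = √(20181 + 15*(-4/3 + 16/15 + (⅕)*16)) = √(20181 + 15*(-4/3 + 16/15 + 16/5)) = √(20181 + 15*(44/15)) = √(20181 + 44) = √20225 = 5*√809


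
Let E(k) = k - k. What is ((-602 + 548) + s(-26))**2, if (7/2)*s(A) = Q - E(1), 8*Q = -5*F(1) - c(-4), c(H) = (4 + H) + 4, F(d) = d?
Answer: 2313441/784 ≈ 2950.8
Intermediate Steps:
c(H) = 8 + H
E(k) = 0
Q = -9/8 (Q = (-5*1 - (8 - 4))/8 = (-5 - 1*4)/8 = (-5 - 4)/8 = (1/8)*(-9) = -9/8 ≈ -1.1250)
s(A) = -9/28 (s(A) = 2*(-9/8 - 1*0)/7 = 2*(-9/8 + 0)/7 = (2/7)*(-9/8) = -9/28)
((-602 + 548) + s(-26))**2 = ((-602 + 548) - 9/28)**2 = (-54 - 9/28)**2 = (-1521/28)**2 = 2313441/784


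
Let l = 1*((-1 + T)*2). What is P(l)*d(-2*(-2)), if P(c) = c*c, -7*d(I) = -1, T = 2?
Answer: 4/7 ≈ 0.57143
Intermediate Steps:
d(I) = ⅐ (d(I) = -⅐*(-1) = ⅐)
l = 2 (l = 1*((-1 + 2)*2) = 1*(1*2) = 1*2 = 2)
P(c) = c²
P(l)*d(-2*(-2)) = 2²*(⅐) = 4*(⅐) = 4/7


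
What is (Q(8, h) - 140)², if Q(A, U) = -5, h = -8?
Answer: 21025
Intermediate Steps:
(Q(8, h) - 140)² = (-5 - 140)² = (-145)² = 21025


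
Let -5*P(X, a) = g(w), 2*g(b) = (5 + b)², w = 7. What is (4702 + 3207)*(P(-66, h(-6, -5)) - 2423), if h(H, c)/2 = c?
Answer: -96386983/5 ≈ -1.9277e+7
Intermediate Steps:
h(H, c) = 2*c
g(b) = (5 + b)²/2
P(X, a) = -72/5 (P(X, a) = -(5 + 7)²/10 = -12²/10 = -144/10 = -⅕*72 = -72/5)
(4702 + 3207)*(P(-66, h(-6, -5)) - 2423) = (4702 + 3207)*(-72/5 - 2423) = 7909*(-12187/5) = -96386983/5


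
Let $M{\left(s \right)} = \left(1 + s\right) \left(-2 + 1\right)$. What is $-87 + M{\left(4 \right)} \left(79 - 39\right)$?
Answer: $-287$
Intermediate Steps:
$M{\left(s \right)} = -1 - s$ ($M{\left(s \right)} = \left(1 + s\right) \left(-1\right) = -1 - s$)
$-87 + M{\left(4 \right)} \left(79 - 39\right) = -87 + \left(-1 - 4\right) \left(79 - 39\right) = -87 - 200 = -287$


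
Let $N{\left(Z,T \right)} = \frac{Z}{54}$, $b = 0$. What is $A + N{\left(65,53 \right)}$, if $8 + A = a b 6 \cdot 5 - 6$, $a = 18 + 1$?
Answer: $- \frac{691}{54} \approx -12.796$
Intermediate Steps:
$a = 19$
$N{\left(Z,T \right)} = \frac{Z}{54}$ ($N{\left(Z,T \right)} = Z \frac{1}{54} = \frac{Z}{54}$)
$A = -14$ ($A = -8 - \left(6 - 19 \cdot 0 \cdot 6 \cdot 5\right) = -8 - \left(6 - 19 \cdot 0 \cdot 5\right) = -8 + \left(19 \cdot 0 - 6\right) = -8 + \left(0 - 6\right) = -8 - 6 = -14$)
$A + N{\left(65,53 \right)} = -14 + \frac{1}{54} \cdot 65 = -14 + \frac{65}{54} = - \frac{691}{54}$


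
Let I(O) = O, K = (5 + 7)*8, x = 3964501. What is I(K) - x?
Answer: -3964405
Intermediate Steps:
K = 96 (K = 12*8 = 96)
I(K) - x = 96 - 1*3964501 = 96 - 3964501 = -3964405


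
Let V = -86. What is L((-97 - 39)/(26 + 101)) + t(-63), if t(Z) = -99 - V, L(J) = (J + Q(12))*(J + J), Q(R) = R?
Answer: -587213/16129 ≈ -36.407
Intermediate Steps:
L(J) = 2*J*(12 + J) (L(J) = (J + 12)*(J + J) = (12 + J)*(2*J) = 2*J*(12 + J))
t(Z) = -13 (t(Z) = -99 - 1*(-86) = -99 + 86 = -13)
L((-97 - 39)/(26 + 101)) + t(-63) = 2*((-97 - 39)/(26 + 101))*(12 + (-97 - 39)/(26 + 101)) - 13 = 2*(-136/127)*(12 - 136/127) - 13 = 2*(-136/127)*(1388/127) - 13 = -377536/16129 - 13 = -587213/16129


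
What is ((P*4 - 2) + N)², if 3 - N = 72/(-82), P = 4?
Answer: 537289/1681 ≈ 319.62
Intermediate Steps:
N = 159/41 (N = 3 - 72/(-82) = 3 - 72*(-1)/82 = 3 - 1*(-36/41) = 3 + 36/41 = 159/41 ≈ 3.8780)
((P*4 - 2) + N)² = ((4*4 - 2) + 159/41)² = ((16 - 2) + 159/41)² = (14 + 159/41)² = (733/41)² = 537289/1681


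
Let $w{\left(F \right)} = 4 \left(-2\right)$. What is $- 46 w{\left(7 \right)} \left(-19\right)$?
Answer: $-6992$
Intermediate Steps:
$w{\left(F \right)} = -8$
$- 46 w{\left(7 \right)} \left(-19\right) = \left(-46\right) \left(-8\right) \left(-19\right) = 368 \left(-19\right) = -6992$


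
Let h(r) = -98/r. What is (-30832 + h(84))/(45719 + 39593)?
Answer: -184999/511872 ≈ -0.36142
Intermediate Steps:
(-30832 + h(84))/(45719 + 39593) = (-30832 - 98/84)/(45719 + 39593) = (-30832 - 98*1/84)/85312 = (-30832 - 7/6)*(1/85312) = -184999/6*1/85312 = -184999/511872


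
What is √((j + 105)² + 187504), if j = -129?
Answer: 4*√11755 ≈ 433.68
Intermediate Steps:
√((j + 105)² + 187504) = √((-129 + 105)² + 187504) = √((-24)² + 187504) = √(576 + 187504) = √188080 = 4*√11755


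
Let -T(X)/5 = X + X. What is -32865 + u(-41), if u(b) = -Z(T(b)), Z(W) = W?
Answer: -33275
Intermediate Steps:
T(X) = -10*X (T(X) = -5*(X + X) = -10*X)
u(b) = 10*b (u(b) = -(-10)*b = 10*b)
-32865 + u(-41) = -32865 + 10*(-41) = -32865 - 410 = -33275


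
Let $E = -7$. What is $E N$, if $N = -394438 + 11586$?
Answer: $2679964$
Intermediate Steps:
$N = -382852$
$E N = \left(-7\right) \left(-382852\right) = 2679964$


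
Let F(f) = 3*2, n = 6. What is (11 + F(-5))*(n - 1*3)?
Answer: 51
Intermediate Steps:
F(f) = 6
(11 + F(-5))*(n - 1*3) = (11 + 6)*(6 - 1*3) = 17*(6 - 3) = 17*3 = 51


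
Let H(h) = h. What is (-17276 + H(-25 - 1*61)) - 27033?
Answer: -44395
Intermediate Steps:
(-17276 + H(-25 - 1*61)) - 27033 = (-17276 + (-25 - 1*61)) - 27033 = (-17276 + (-25 - 61)) - 27033 = (-17276 - 86) - 27033 = -17362 - 27033 = -44395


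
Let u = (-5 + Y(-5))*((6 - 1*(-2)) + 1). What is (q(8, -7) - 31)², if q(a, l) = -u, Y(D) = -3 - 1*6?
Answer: 9025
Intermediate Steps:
Y(D) = -9 (Y(D) = -3 - 6 = -9)
u = -126 (u = (-5 - 9)*((6 - 1*(-2)) + 1) = -14*((6 + 2) + 1) = -14*(8 + 1) = -14*9 = -126)
q(a, l) = 126 (q(a, l) = -1*(-126) = 126)
(q(8, -7) - 31)² = (126 - 31)² = 95² = 9025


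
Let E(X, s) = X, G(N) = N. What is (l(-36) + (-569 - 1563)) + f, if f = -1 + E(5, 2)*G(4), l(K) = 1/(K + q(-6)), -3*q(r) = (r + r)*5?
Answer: -33809/16 ≈ -2113.1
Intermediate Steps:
q(r) = -10*r/3 (q(r) = -(r + r)*5/3 = -2*r*5/3 = -10*r/3)
l(K) = 1/(20 + K) (l(K) = 1/(K - 10/3*(-6)) = 1/(K + 20) = 1/(20 + K))
f = 19 (f = -1 + 5*4 = -1 + 20 = 19)
(l(-36) + (-569 - 1563)) + f = (1/(20 - 36) + (-569 - 1563)) + 19 = (1/(-16) - 2132) + 19 = (-1/16 - 2132) + 19 = -34113/16 + 19 = -33809/16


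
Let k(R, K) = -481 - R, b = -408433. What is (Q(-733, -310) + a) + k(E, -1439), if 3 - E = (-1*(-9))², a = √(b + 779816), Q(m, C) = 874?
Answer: 471 + √371383 ≈ 1080.4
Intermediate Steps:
a = √371383 (a = √(-408433 + 779816) = √371383 ≈ 609.41)
E = -78 (E = 3 - (-1*(-9))² = 3 - 1*9² = 3 - 1*81 = 3 - 81 = -78)
(Q(-733, -310) + a) + k(E, -1439) = (874 + √371383) + (-481 - 1*(-78)) = (874 + √371383) + (-481 + 78) = (874 + √371383) - 403 = 471 + √371383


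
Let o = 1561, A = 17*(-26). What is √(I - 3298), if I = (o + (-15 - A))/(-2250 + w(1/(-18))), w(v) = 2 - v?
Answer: I*√5401112836954/40463 ≈ 57.436*I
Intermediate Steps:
A = -442
I = -35784/40463 (I = (1561 + (-15 - 1*(-442)))/(-2250 + (2 - 1/(-18))) = (1561 + (-15 + 442))/(-2250 + (2 - 1*(-1/18))) = (1561 + 427)/(-2250 + (2 + 1/18)) = 1988/(-2250 + 37/18) = 1988/(-40463/18) = 1988*(-18/40463) = -35784/40463 ≈ -0.88436)
√(I - 3298) = √(-35784/40463 - 3298) = √(-133482758/40463) = I*√5401112836954/40463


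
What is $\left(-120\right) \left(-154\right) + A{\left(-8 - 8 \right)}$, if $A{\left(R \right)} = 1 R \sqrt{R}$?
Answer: $18480 - 64 i \approx 18480.0 - 64.0 i$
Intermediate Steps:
$A{\left(R \right)} = R^{\frac{3}{2}}$ ($A{\left(R \right)} = R \sqrt{R} = R^{\frac{3}{2}}$)
$\left(-120\right) \left(-154\right) + A{\left(-8 - 8 \right)} = \left(-120\right) \left(-154\right) + \left(-8 - 8\right)^{\frac{3}{2}} = 18480 + \left(-8 - 8\right)^{\frac{3}{2}} = 18480 + \left(-16\right)^{\frac{3}{2}} = 18480 - 64 i$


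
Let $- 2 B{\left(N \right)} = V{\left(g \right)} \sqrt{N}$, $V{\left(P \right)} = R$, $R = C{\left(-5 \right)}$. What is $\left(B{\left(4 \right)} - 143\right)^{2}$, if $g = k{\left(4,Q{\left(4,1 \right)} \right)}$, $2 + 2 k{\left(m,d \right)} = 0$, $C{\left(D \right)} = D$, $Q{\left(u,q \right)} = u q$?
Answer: $19044$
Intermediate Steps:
$Q{\left(u,q \right)} = q u$
$k{\left(m,d \right)} = -1$ ($k{\left(m,d \right)} = -1 + \frac{1}{2} \cdot 0 = -1 + 0 = -1$)
$R = -5$
$g = -1$
$V{\left(P \right)} = -5$
$B{\left(N \right)} = \frac{5 \sqrt{N}}{2}$ ($B{\left(N \right)} = - \frac{\left(-5\right) \sqrt{N}}{2} = \frac{5 \sqrt{N}}{2}$)
$\left(B{\left(4 \right)} - 143\right)^{2} = \left(\frac{5 \sqrt{4}}{2} - 143\right)^{2} = \left(\frac{5}{2} \cdot 2 - 143\right)^{2} = \left(5 - 143\right)^{2} = \left(-138\right)^{2} = 19044$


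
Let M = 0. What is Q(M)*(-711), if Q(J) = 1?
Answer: -711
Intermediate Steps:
Q(M)*(-711) = 1*(-711) = -711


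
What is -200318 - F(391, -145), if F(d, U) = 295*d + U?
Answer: -315518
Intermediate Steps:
F(d, U) = U + 295*d
-200318 - F(391, -145) = -200318 - (-145 + 295*391) = -200318 - (-145 + 115345) = -200318 - 1*115200 = -200318 - 115200 = -315518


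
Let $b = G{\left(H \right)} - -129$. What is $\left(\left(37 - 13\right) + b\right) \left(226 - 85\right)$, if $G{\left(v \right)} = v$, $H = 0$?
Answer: $21573$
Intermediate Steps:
$b = 129$ ($b = 0 - -129 = 0 + 129 = 129$)
$\left(\left(37 - 13\right) + b\right) \left(226 - 85\right) = \left(\left(37 - 13\right) + 129\right) \left(226 - 85\right) = \left(24 + 129\right) 141 = 153 \cdot 141 = 21573$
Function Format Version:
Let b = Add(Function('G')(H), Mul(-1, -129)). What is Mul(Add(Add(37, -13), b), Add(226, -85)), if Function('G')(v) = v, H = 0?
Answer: 21573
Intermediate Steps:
b = 129 (b = Add(0, Mul(-1, -129)) = Add(0, 129) = 129)
Mul(Add(Add(37, -13), b), Add(226, -85)) = Mul(Add(Add(37, -13), 129), Add(226, -85)) = Mul(Add(24, 129), 141) = Mul(153, 141) = 21573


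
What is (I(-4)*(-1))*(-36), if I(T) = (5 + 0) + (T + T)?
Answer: -108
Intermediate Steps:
I(T) = 5 + 2*T
(I(-4)*(-1))*(-36) = ((5 + 2*(-4))*(-1))*(-36) = ((5 - 8)*(-1))*(-36) = -3*(-1)*(-36) = 3*(-36) = -108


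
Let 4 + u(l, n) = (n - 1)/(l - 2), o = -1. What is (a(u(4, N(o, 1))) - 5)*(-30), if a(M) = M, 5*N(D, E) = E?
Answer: 282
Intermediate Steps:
N(D, E) = E/5
u(l, n) = -4 + (-1 + n)/(-2 + l) (u(l, n) = -4 + (n - 1)/(l - 2) = -4 + (-1 + n)/(-2 + l))
(a(u(4, N(o, 1))) - 5)*(-30) = ((7 + (⅕)*1 - 4*4)/(-2 + 4) - 5)*(-30) = ((7 + ⅕ - 16)/2 - 5)*(-30) = ((½)*(-44/5) - 5)*(-30) = (-22/5 - 5)*(-30) = -47/5*(-30) = 282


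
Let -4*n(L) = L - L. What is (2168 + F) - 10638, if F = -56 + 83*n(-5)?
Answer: -8526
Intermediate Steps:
n(L) = 0 (n(L) = -(L - L)/4 = -¼*0 = 0)
F = -56 (F = -56 + 83*0 = -56 + 0 = -56)
(2168 + F) - 10638 = (2168 - 56) - 10638 = 2112 - 10638 = -8526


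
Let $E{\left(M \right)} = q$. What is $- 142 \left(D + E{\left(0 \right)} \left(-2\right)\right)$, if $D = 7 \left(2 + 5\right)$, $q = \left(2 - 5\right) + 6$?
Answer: $-6106$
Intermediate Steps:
$q = 3$ ($q = -3 + 6 = 3$)
$E{\left(M \right)} = 3$
$D = 49$ ($D = 7 \cdot 7 = 49$)
$- 142 \left(D + E{\left(0 \right)} \left(-2\right)\right) = - 142 \left(49 + 3 \left(-2\right)\right) = - 142 \left(49 - 6\right) = \left(-142\right) 43 = -6106$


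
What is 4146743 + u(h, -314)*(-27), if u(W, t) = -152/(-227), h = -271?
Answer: 941306557/227 ≈ 4.1467e+6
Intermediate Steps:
u(W, t) = 152/227 (u(W, t) = -152*(-1/227) = 152/227)
4146743 + u(h, -314)*(-27) = 4146743 + (152/227)*(-27) = 4146743 - 4104/227 = 941306557/227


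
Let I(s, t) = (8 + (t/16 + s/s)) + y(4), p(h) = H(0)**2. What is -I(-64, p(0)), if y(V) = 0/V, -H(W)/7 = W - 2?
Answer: -85/4 ≈ -21.250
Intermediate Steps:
H(W) = 14 - 7*W (H(W) = -7*(W - 2) = -7*(-2 + W) = 14 - 7*W)
p(h) = 196 (p(h) = (14 - 7*0)**2 = (14 + 0)**2 = 14**2 = 196)
y(V) = 0
I(s, t) = 9 + t/16 (I(s, t) = (8 + (t/16 + s/s)) + 0 = (8 + (t*(1/16) + 1)) + 0 = (8 + (t/16 + 1)) + 0 = (8 + (1 + t/16)) + 0 = (9 + t/16) + 0 = 9 + t/16)
-I(-64, p(0)) = -(9 + (1/16)*196) = -(9 + 49/4) = -1*85/4 = -85/4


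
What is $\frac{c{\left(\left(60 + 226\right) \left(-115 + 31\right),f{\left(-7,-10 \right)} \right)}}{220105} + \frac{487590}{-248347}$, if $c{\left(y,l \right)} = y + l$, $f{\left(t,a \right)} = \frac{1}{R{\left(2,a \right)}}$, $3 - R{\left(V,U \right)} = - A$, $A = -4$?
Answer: $- \frac{22657506725}{10932483287} \approx -2.0725$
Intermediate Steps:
$R{\left(V,U \right)} = -1$ ($R{\left(V,U \right)} = 3 - \left(-1\right) \left(-4\right) = 3 - 4 = -1$)
$f{\left(t,a \right)} = -1$ ($f{\left(t,a \right)} = \frac{1}{-1} = -1$)
$c{\left(y,l \right)} = l + y$
$\frac{c{\left(\left(60 + 226\right) \left(-115 + 31\right),f{\left(-7,-10 \right)} \right)}}{220105} + \frac{487590}{-248347} = \frac{-1 + \left(60 + 226\right) \left(-115 + 31\right)}{220105} + \frac{487590}{-248347} = \left(-1 + 286 \left(-84\right)\right) \frac{1}{220105} + 487590 \left(- \frac{1}{248347}\right) = \left(-1 - 24024\right) \frac{1}{220105} - \frac{487590}{248347} = \left(-24025\right) \frac{1}{220105} - \frac{487590}{248347} = - \frac{4805}{44021} - \frac{487590}{248347} = - \frac{22657506725}{10932483287}$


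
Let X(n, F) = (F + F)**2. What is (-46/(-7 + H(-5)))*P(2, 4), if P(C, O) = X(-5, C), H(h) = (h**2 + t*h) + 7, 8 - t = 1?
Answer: 368/5 ≈ 73.600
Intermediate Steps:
t = 7 (t = 8 - 1*1 = 8 - 1 = 7)
X(n, F) = 4*F**2 (X(n, F) = (2*F)**2 = 4*F**2)
H(h) = 7 + h**2 + 7*h (H(h) = (h**2 + 7*h) + 7 = 7 + h**2 + 7*h)
P(C, O) = 4*C**2
(-46/(-7 + H(-5)))*P(2, 4) = (-46/(-7 + (7 + (-5)**2 + 7*(-5))))*(4*2**2) = (-46/(-7 + (7 + 25 - 35)))*(4*4) = (-46/(-7 - 3))*16 = (-46/(-10))*16 = -1/10*(-46)*16 = (23/5)*16 = 368/5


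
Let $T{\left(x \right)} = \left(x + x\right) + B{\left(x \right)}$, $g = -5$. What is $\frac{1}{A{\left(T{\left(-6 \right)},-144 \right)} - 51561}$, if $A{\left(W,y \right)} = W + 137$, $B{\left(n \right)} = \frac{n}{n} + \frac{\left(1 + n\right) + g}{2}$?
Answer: $- \frac{1}{51440} \approx -1.944 \cdot 10^{-5}$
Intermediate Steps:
$B{\left(n \right)} = -1 + \frac{n}{2}$ ($B{\left(n \right)} = \frac{n}{n} + \frac{\left(1 + n\right) - 5}{2} = 1 + \left(-4 + n\right) \frac{1}{2} = 1 + \left(-2 + \frac{n}{2}\right) = -1 + \frac{n}{2}$)
$T{\left(x \right)} = -1 + \frac{5 x}{2}$ ($T{\left(x \right)} = \left(x + x\right) + \left(-1 + \frac{x}{2}\right) = 2 x + \left(-1 + \frac{x}{2}\right) = -1 + \frac{5 x}{2}$)
$A{\left(W,y \right)} = 137 + W$
$\frac{1}{A{\left(T{\left(-6 \right)},-144 \right)} - 51561} = \frac{1}{\left(137 + \left(-1 + \frac{5}{2} \left(-6\right)\right)\right) - 51561} = \frac{1}{\left(137 - 16\right) - 51561} = \frac{1}{121 - 51561} = \frac{1}{-51440} = - \frac{1}{51440}$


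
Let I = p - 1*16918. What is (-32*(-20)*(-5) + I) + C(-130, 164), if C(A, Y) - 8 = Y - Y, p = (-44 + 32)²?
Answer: -19966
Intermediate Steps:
p = 144 (p = (-12)² = 144)
C(A, Y) = 8 (C(A, Y) = 8 + (Y - Y) = 8 + 0 = 8)
I = -16774 (I = 144 - 1*16918 = 144 - 16918 = -16774)
(-32*(-20)*(-5) + I) + C(-130, 164) = (-32*(-20)*(-5) - 16774) + 8 = (640*(-5) - 16774) + 8 = (-3200 - 16774) + 8 = -19974 + 8 = -19966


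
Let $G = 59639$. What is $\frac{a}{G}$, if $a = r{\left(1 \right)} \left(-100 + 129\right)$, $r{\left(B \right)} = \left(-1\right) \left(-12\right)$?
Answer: $\frac{348}{59639} \approx 0.0058351$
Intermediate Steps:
$r{\left(B \right)} = 12$
$a = 348$ ($a = 12 \left(-100 + 129\right) = 12 \cdot 29 = 348$)
$\frac{a}{G} = \frac{348}{59639}$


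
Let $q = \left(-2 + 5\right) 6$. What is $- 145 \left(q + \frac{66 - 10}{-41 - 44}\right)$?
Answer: $- \frac{42746}{17} \approx -2514.5$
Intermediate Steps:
$q = 18$ ($q = 3 \cdot 6 = 18$)
$- 145 \left(q + \frac{66 - 10}{-41 - 44}\right) = - 145 \left(18 + \frac{66 - 10}{-41 - 44}\right) = - 145 \left(18 + \frac{66 + \left(-29 + 19\right)}{-85}\right) = - 145 \left(18 + \left(66 - 10\right) \left(- \frac{1}{85}\right)\right) = - 145 \left(18 + 56 \left(- \frac{1}{85}\right)\right) = - 145 \left(18 - \frac{56}{85}\right) = \left(-145\right) \frac{1474}{85} = - \frac{42746}{17}$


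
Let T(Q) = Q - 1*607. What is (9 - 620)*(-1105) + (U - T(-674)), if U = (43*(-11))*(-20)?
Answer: 685896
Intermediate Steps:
U = 9460 (U = -473*(-20) = 9460)
T(Q) = -607 + Q (T(Q) = Q - 607 = -607 + Q)
(9 - 620)*(-1105) + (U - T(-674)) = (9 - 620)*(-1105) + (9460 - (-607 - 674)) = -611*(-1105) + (9460 - 1*(-1281)) = 675155 + (9460 + 1281) = 675155 + 10741 = 685896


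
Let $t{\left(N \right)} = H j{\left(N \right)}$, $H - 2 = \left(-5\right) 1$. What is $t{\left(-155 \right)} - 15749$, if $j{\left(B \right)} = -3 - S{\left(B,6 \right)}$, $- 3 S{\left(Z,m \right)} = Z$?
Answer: $-15585$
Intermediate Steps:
$H = -3$ ($H = 2 - 5 = -3$)
$S{\left(Z,m \right)} = - \frac{Z}{3}$
$j{\left(B \right)} = -3 + \frac{B}{3}$ ($j{\left(B \right)} = -3 - - \frac{B}{3} = -3 + \frac{B}{3}$)
$t{\left(N \right)} = 9 - N$ ($t{\left(N \right)} = - 3 \left(-3 + \frac{N}{3}\right) = 9 - N$)
$t{\left(-155 \right)} - 15749 = \left(9 - -155\right) - 15749 = \left(9 + 155\right) - 15749 = 164 - 15749 = -15585$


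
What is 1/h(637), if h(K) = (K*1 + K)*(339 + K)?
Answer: 1/1243424 ≈ 8.0423e-7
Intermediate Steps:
h(K) = 2*K*(339 + K) (h(K) = (K + K)*(339 + K) = (2*K)*(339 + K) = 2*K*(339 + K))
1/h(637) = 1/(2*637*(339 + 637)) = 1/(2*637*976) = 1/1243424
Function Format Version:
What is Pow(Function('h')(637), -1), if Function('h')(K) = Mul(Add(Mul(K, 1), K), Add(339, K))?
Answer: Rational(1, 1243424) ≈ 8.0423e-7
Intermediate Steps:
Function('h')(K) = Mul(2, K, Add(339, K)) (Function('h')(K) = Mul(Add(K, K), Add(339, K)) = Mul(Mul(2, K), Add(339, K)) = Mul(2, K, Add(339, K)))
Pow(Function('h')(637), -1) = Pow(Mul(2, 637, Add(339, 637)), -1) = Pow(Mul(2, 637, 976), -1) = Pow(1243424, -1) = Rational(1, 1243424)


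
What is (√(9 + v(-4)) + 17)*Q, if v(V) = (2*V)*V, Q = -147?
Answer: -2499 - 147*√41 ≈ -3440.3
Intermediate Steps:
v(V) = 2*V²
(√(9 + v(-4)) + 17)*Q = (√(9 + 2*(-4)²) + 17)*(-147) = (√(9 + 2*16) + 17)*(-147) = (√(9 + 32) + 17)*(-147) = (√41 + 17)*(-147) = (17 + √41)*(-147) = -2499 - 147*√41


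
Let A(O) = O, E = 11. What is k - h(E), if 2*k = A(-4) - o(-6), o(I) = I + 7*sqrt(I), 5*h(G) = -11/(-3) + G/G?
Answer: 1/15 - 7*I*sqrt(6)/2 ≈ 0.066667 - 8.5732*I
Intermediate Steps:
h(G) = 14/15 (h(G) = (-11/(-3) + G/G)/5 = (-11*(-1/3) + 1)/5 = (11/3 + 1)/5 = (1/5)*(14/3) = 14/15)
k = 1 - 7*I*sqrt(6)/2 (k = (-4 - (-6 + 7*sqrt(-6)))/2 = (-4 - (-6 + 7*(I*sqrt(6))))/2 = (-4 - (-6 + 7*I*sqrt(6)))/2 = (-4 + (6 - 7*I*sqrt(6)))/2 = (2 - 7*I*sqrt(6))/2 = 1 - 7*I*sqrt(6)/2 ≈ 1.0 - 8.5732*I)
k - h(E) = (1 - 7*I*sqrt(6)/2) - 1*14/15 = (1 - 7*I*sqrt(6)/2) - 14/15 = 1/15 - 7*I*sqrt(6)/2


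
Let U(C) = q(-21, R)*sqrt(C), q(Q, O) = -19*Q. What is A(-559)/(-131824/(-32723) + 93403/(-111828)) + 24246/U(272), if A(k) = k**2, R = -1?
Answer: 1143476611144764/11685187903 + 4041*sqrt(17)/4522 ≈ 97861.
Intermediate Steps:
U(C) = 399*sqrt(C) (U(C) = (-19*(-21))*sqrt(C) = 399*sqrt(C))
A(-559)/(-131824/(-32723) + 93403/(-111828)) + 24246/U(272) = (-559)**2/(-131824/(-32723) + 93403/(-111828)) + 24246/((399*sqrt(272))) = 312481/(-131824*(-1/32723) + 93403*(-1/111828)) + 24246/((399*(4*sqrt(17)))) = 312481/(131824/32723 - 93403/111828) + 24246/((1596*sqrt(17))) = 312481/(11685187903/3659347644) + 24246*(sqrt(17)/27132) = 312481*(3659347644/11685187903) + 4041*sqrt(17)/4522 = 1143476611144764/11685187903 + 4041*sqrt(17)/4522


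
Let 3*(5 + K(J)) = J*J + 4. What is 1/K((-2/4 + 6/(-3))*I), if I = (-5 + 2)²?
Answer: 12/1981 ≈ 0.0060575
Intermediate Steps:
I = 9 (I = (-3)² = 9)
K(J) = -11/3 + J²/3 (K(J) = -5 + (J*J + 4)/3 = -5 + (J² + 4)/3 = -5 + (4 + J²)/3 = -5 + (4/3 + J²/3) = -11/3 + J²/3)
1/K((-2/4 + 6/(-3))*I) = 1/(-11/3 + ((-2/4 + 6/(-3))*9)²/3) = 1/(-11/3 + ((-2*¼ + 6*(-⅓))*9)²/3) = 1/(-11/3 + ((-½ - 2)*9)²/3) = 1/(-11/3 + (-5/2*9)²/3) = 1/(-11/3 + (-45/2)²/3) = 1/(-11/3 + (⅓)*(2025/4)) = 1/(-11/3 + 675/4) = 1/(1981/12) = 12/1981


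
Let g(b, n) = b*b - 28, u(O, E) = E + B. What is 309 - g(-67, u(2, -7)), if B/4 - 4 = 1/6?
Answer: -4152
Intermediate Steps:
B = 50/3 (B = 16 + 4/6 = 16 + 4*(⅙) = 16 + ⅔ = 50/3 ≈ 16.667)
u(O, E) = 50/3 + E (u(O, E) = E + 50/3 = 50/3 + E)
g(b, n) = -28 + b² (g(b, n) = b² - 28 = -28 + b²)
309 - g(-67, u(2, -7)) = 309 - (-28 + (-67)²) = 309 - (-28 + 4489) = 309 - 1*4461 = 309 - 4461 = -4152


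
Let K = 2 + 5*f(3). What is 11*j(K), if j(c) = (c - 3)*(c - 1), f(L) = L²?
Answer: 22264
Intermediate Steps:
K = 47 (K = 2 + 5*3² = 2 + 5*9 = 2 + 45 = 47)
j(c) = (-1 + c)*(-3 + c) (j(c) = (-3 + c)*(-1 + c) = (-1 + c)*(-3 + c))
11*j(K) = 11*(3 + 47² - 4*47) = 11*(3 + 2209 - 188) = 11*2024 = 22264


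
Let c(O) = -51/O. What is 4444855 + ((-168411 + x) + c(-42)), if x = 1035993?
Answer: 74374135/14 ≈ 5.3124e+6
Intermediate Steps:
4444855 + ((-168411 + x) + c(-42)) = 4444855 + ((-168411 + 1035993) - 51/(-42)) = 4444855 + (867582 - 51*(-1/42)) = 4444855 + (867582 + 17/14) = 4444855 + 12146165/14 = 74374135/14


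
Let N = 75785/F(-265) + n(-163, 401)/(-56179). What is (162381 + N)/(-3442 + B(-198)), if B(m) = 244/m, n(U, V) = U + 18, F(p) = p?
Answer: -47780946093771/1014965768560 ≈ -47.076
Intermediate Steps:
n(U, V) = 18 + U
N = -851497418/2977487 (N = 75785/(-265) + (18 - 163)/(-56179) = 75785*(-1/265) - 145*(-1/56179) = -15157/53 + 145/56179 = -851497418/2977487 ≈ -285.98)
(162381 + N)/(-3442 + B(-198)) = (162381 - 851497418/2977487)/(-3442 + 244/(-198)) = 482635819129/(2977487*(-3442 + 244*(-1/198))) = 482635819129/(2977487*(-3442 - 122/99)) = 482635819129/(2977487*(-340880/99)) = (482635819129/2977487)*(-99/340880) = -47780946093771/1014965768560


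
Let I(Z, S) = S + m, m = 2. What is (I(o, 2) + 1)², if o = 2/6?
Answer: 25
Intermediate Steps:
o = ⅓ (o = 2*(⅙) = ⅓ ≈ 0.33333)
I(Z, S) = 2 + S (I(Z, S) = S + 2 = 2 + S)
(I(o, 2) + 1)² = ((2 + 2) + 1)² = (4 + 1)² = 5² = 25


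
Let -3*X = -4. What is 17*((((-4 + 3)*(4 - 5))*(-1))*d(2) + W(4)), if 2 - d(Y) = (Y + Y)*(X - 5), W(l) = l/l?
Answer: -799/3 ≈ -266.33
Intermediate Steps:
X = 4/3 (X = -⅓*(-4) = 4/3 ≈ 1.3333)
W(l) = 1
d(Y) = 2 + 22*Y/3 (d(Y) = 2 - (Y + Y)*(4/3 - 5) = 2 - 2*Y*(-11)/3 = 2 - (-22)*Y/3 = 2 + 22*Y/3)
17*((((-4 + 3)*(4 - 5))*(-1))*d(2) + W(4)) = 17*((((-4 + 3)*(4 - 5))*(-1))*(2 + (22/3)*2) + 1) = 17*((-1*(-1)*(-1))*(2 + 44/3) + 1) = 17*((1*(-1))*(50/3) + 1) = 17*(-1*50/3 + 1) = 17*(-50/3 + 1) = 17*(-47/3) = -799/3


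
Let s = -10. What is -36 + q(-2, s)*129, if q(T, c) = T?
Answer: -294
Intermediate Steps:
-36 + q(-2, s)*129 = -36 - 2*129 = -36 - 258 = -294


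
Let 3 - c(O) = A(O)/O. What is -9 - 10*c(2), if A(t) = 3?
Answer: -24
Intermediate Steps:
c(O) = 3 - 3/O
-9 - 10*c(2) = -9 - 10*(3 - 3/2) = -9 - 10*3/2 = -9 - 15 = -24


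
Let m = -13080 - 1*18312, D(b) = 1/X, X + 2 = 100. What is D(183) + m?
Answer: -3076415/98 ≈ -31392.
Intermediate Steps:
X = 98 (X = -2 + 100 = 98)
D(b) = 1/98
m = -31392 (m = -13080 - 18312 = -31392)
D(183) + m = 1/98 - 31392 = -3076415/98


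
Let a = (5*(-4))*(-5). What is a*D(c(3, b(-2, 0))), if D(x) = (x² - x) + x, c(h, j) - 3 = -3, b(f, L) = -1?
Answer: 0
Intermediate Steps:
c(h, j) = 0 (c(h, j) = 3 - 3 = 0)
D(x) = x²
a = 100 (a = -20*(-5) = 100)
a*D(c(3, b(-2, 0))) = 100*0² = 100*0 = 0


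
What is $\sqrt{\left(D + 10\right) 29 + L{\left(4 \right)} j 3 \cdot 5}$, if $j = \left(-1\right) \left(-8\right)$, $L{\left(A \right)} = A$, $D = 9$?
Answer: $\sqrt{1031} \approx 32.109$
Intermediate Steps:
$j = 8$
$\sqrt{\left(D + 10\right) 29 + L{\left(4 \right)} j 3 \cdot 5} = \sqrt{\left(9 + 10\right) 29 + 4 \cdot 8 \cdot 3 \cdot 5} = \sqrt{19 \cdot 29 + 4 \cdot 24 \cdot 5} = \sqrt{551 + 4 \cdot 120} = \sqrt{551 + 480} = \sqrt{1031}$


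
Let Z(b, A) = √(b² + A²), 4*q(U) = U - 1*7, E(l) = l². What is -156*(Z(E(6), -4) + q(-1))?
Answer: 312 - 624*√82 ≈ -5338.6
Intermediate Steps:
q(U) = -7/4 + U/4 (q(U) = (U - 1*7)/4 = (U - 7)/4 = (-7 + U)/4 = -7/4 + U/4)
Z(b, A) = √(A² + b²)
-156*(Z(E(6), -4) + q(-1)) = -156*(√((-4)² + (6²)²) + (-7/4 + (¼)*(-1))) = -156*(√(16 + 36²) + (-7/4 - ¼)) = -156*(√(16 + 1296) - 2) = -156*(√1312 - 2) = -156*(4*√82 - 2) = -156*(-2 + 4*√82) = 312 - 624*√82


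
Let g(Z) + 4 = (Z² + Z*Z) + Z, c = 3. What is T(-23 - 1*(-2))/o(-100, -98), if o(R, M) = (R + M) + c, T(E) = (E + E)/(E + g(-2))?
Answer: -14/1235 ≈ -0.011336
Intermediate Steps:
g(Z) = -4 + Z + 2*Z² (g(Z) = -4 + ((Z² + Z*Z) + Z) = -4 + ((Z² + Z²) + Z) = -4 + (2*Z² + Z) = -4 + (Z + 2*Z²) = -4 + Z + 2*Z²)
T(E) = 2*E/(2 + E) (T(E) = (E + E)/(E + (-4 - 2 + 2*(-2)²)) = (2*E)/(E + (-4 - 2 + 2*4)) = (2*E)/(E + (-4 - 2 + 8)) = (2*E)/(E + 2) = (2*E)/(2 + E) = 2*E/(2 + E))
o(R, M) = 3 + M + R (o(R, M) = (R + M) + 3 = (M + R) + 3 = 3 + M + R)
T(-23 - 1*(-2))/o(-100, -98) = (2*(-23 - 1*(-2))/(2 + (-23 - 1*(-2))))/(3 - 98 - 100) = (2*(-23 + 2)/(2 + (-23 + 2)))/(-195) = (2*(-21)/(2 - 21))*(-1/195) = (2*(-21)/(-19))*(-1/195) = (2*(-21)*(-1/19))*(-1/195) = (42/19)*(-1/195) = -14/1235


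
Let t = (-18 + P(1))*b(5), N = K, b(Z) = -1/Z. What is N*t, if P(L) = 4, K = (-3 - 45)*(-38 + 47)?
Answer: -6048/5 ≈ -1209.6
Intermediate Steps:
K = -432 (K = -48*9 = -432)
N = -432
t = 14/5 (t = (-18 + 4)*(-1/5) = -(-14)/5 = -14*(-1/5) = 14/5 ≈ 2.8000)
N*t = -432*14/5 = -6048/5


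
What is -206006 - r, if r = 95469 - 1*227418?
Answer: -74057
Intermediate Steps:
r = -131949 (r = 95469 - 227418 = -131949)
-206006 - r = -206006 - 1*(-131949) = -206006 + 131949 = -74057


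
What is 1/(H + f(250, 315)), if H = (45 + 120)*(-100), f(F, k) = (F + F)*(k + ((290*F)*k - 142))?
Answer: 1/11418820000 ≈ 8.7575e-11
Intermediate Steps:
f(F, k) = 2*F*(-142 + k + 290*F*k) (f(F, k) = (2*F)*(k + (290*F*k - 142)) = (2*F)*(k + (-142 + 290*F*k)) = (2*F)*(-142 + k + 290*F*k) = 2*F*(-142 + k + 290*F*k))
H = -16500 (H = 165*(-100) = -16500)
1/(H + f(250, 315)) = 1/(-16500 + 2*250*(-142 + 315 + 290*250*315)) = 1/(-16500 + 2*250*(-142 + 315 + 22837500)) = 1/(-16500 + 2*250*22837673) = 1/(-16500 + 11418836500) = 1/11418820000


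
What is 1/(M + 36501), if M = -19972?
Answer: 1/16529 ≈ 6.0500e-5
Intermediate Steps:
1/(M + 36501) = 1/(-19972 + 36501) = 1/16529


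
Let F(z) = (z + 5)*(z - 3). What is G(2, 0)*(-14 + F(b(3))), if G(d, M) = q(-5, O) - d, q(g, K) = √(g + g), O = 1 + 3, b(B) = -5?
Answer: 28 - 14*I*√10 ≈ 28.0 - 44.272*I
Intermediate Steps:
O = 4
F(z) = (-3 + z)*(5 + z) (F(z) = (5 + z)*(-3 + z) = (-3 + z)*(5 + z))
q(g, K) = √2*√g (q(g, K) = √(2*g) = √2*√g)
G(d, M) = -d + I*√10 (G(d, M) = √2*√(-5) - d = √2*(I*√5) - d = I*√10 - d = -d + I*√10)
G(2, 0)*(-14 + F(b(3))) = (-1*2 + I*√10)*(-14 + (-15 + (-5)² + 2*(-5))) = (-2 + I*√10)*(-14 + (-15 + 25 - 10)) = (-2 + I*√10)*(-14 + 0) = (-2 + I*√10)*(-14) = 28 - 14*I*√10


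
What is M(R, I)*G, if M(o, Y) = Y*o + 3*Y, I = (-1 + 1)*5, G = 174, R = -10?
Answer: 0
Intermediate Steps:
I = 0 (I = 0*5 = 0)
M(o, Y) = 3*Y + Y*o
M(R, I)*G = (0*(3 - 10))*174 = (0*(-7))*174 = 0*174 = 0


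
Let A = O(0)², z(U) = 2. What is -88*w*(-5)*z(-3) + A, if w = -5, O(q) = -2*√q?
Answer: -4400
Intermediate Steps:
A = 0 (A = (-2*√0)² = (-2*0)² = 0² = 0)
-88*w*(-5)*z(-3) + A = -88*(-5*(-5))*2 + 0 = -2200*2 + 0 = -88*50 + 0 = -4400 + 0 = -4400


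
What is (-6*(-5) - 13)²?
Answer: 289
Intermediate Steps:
(-6*(-5) - 13)² = (30 - 13)² = 17² = 289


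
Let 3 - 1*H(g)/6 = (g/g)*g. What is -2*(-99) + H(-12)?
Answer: 288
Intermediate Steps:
H(g) = 18 - 6*g (H(g) = 18 - 6*g/g*g = 18 - 6*g)
-2*(-99) + H(-12) = -2*(-99) + (18 - 6*(-12)) = 198 + (18 + 72) = 198 + 90 = 288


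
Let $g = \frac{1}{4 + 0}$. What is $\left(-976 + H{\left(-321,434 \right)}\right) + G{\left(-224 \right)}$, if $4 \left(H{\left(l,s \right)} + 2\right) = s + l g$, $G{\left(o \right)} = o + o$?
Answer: $- \frac{21401}{16} \approx -1337.6$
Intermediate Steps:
$g = \frac{1}{4} \approx 0.25$
$G{\left(o \right)} = 2 o$
$H{\left(l,s \right)} = -2 + \frac{s}{4} + \frac{l}{16}$ ($H{\left(l,s \right)} = -2 + \frac{s + l \frac{1}{4}}{4} = -2 + \frac{s + \frac{l}{4}}{4} = -2 + \left(\frac{s}{4} + \frac{l}{16}\right) = -2 + \frac{s}{4} + \frac{l}{16}$)
$\left(-976 + H{\left(-321,434 \right)}\right) + G{\left(-224 \right)} = \left(-976 + \left(-2 + \frac{1}{4} \cdot 434 + \frac{1}{16} \left(-321\right)\right)\right) + 2 \left(-224\right) = \left(-976 - - \frac{1383}{16}\right) - 448 = \left(-976 + \frac{1383}{16}\right) - 448 = - \frac{14233}{16} - 448 = - \frac{21401}{16}$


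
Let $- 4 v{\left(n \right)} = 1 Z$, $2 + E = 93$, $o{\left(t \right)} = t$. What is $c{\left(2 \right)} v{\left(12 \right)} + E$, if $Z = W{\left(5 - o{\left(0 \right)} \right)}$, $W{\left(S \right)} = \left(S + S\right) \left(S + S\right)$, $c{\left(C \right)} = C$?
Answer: $41$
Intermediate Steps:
$E = 91$ ($E = -2 + 93 = 91$)
$W{\left(S \right)} = 4 S^{2}$ ($W{\left(S \right)} = 2 S 2 S = 4 S^{2}$)
$Z = 100$ ($Z = 4 \left(5 - 0\right)^{2} = 4 \left(5 + 0\right)^{2} = 4 \cdot 5^{2} = 4 \cdot 25 = 100$)
$v{\left(n \right)} = -25$ ($v{\left(n \right)} = - \frac{1 \cdot 100}{4} = \left(- \frac{1}{4}\right) 100 = -25$)
$c{\left(2 \right)} v{\left(12 \right)} + E = 2 \left(-25\right) + 91 = -50 + 91 = 41$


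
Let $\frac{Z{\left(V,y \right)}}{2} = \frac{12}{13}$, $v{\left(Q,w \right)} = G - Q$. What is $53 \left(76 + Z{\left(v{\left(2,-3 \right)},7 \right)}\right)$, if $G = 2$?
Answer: $\frac{53636}{13} \approx 4125.8$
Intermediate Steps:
$v{\left(Q,w \right)} = 2 - Q$
$Z{\left(V,y \right)} = \frac{24}{13}$ ($Z{\left(V,y \right)} = 2 \cdot \frac{12}{13} = \frac{24}{13}$)
$53 \left(76 + Z{\left(v{\left(2,-3 \right)},7 \right)}\right) = 53 \left(76 + \frac{24}{13}\right) = 53 \cdot \frac{1012}{13} = \frac{53636}{13}$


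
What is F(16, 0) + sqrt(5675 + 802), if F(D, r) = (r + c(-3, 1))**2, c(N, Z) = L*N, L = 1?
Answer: 9 + sqrt(6477) ≈ 89.480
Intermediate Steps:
c(N, Z) = N (c(N, Z) = 1*N = N)
F(D, r) = (-3 + r)**2 (F(D, r) = (r - 3)**2 = (-3 + r)**2)
F(16, 0) + sqrt(5675 + 802) = (-3 + 0)**2 + sqrt(5675 + 802) = (-3)**2 + sqrt(6477) = 9 + sqrt(6477)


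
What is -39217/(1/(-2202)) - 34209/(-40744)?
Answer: 3518482134705/40744 ≈ 8.6356e+7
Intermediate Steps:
-39217/(1/(-2202)) - 34209/(-40744) = -39217/(-1/2202) - 34209*(-1/40744) = -39217*(-2202) + 34209/40744 = 86355834 + 34209/40744 = 3518482134705/40744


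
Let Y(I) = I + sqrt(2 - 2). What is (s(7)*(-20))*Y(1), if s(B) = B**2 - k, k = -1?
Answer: -1000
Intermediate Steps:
Y(I) = I (Y(I) = I + sqrt(0) = I + 0 = I)
s(B) = 1 + B**2 (s(B) = B**2 - 1*(-1) = B**2 + 1 = 1 + B**2)
(s(7)*(-20))*Y(1) = ((1 + 7**2)*(-20))*1 = ((1 + 49)*(-20))*1 = (50*(-20))*1 = -1000*1 = -1000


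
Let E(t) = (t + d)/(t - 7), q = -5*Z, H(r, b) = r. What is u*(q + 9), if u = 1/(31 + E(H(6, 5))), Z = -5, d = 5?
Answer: 17/10 ≈ 1.7000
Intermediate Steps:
q = 25 (q = -5*(-5) = 25)
E(t) = (5 + t)/(-7 + t) (E(t) = (t + 5)/(t - 7) = (5 + t)/(-7 + t))
u = 1/20 (u = 1/(31 + (5 + 6)/(-7 + 6)) = 1/(31 + 11/(-1)) = 1/(31 - 1*11) = 1/(31 - 11) = 1/20 ≈ 0.050000)
u*(q + 9) = (25 + 9)/20 = (1/20)*34 = 17/10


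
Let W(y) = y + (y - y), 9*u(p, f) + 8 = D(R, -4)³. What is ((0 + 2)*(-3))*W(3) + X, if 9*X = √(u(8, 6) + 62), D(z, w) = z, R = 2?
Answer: -18 + √62/9 ≈ -17.125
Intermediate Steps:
u(p, f) = 0 (u(p, f) = -8/9 + (⅑)*2³ = -8/9 + (⅑)*8 = -8/9 + 8/9 = 0)
X = √62/9 (X = √(0 + 62)/9 = √62/9 ≈ 0.87489)
W(y) = y (W(y) = y + 0 = y)
((0 + 2)*(-3))*W(3) + X = ((0 + 2)*(-3))*3 + √62/9 = (2*(-3))*3 + √62/9 = -6*3 + √62/9 = -18 + √62/9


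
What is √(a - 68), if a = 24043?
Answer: 5*√959 ≈ 154.84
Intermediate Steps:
√(a - 68) = √(24043 - 68) = √23975 = 5*√959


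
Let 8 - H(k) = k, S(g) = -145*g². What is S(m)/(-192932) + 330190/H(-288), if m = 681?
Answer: 2612776225/1784621 ≈ 1464.1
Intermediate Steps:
H(k) = 8 - k
S(m)/(-192932) + 330190/H(-288) = -145*681²/(-192932) + 330190/(8 - 1*(-288)) = -145*463761*(-1/192932) + 330190/(8 + 288) = -67245345*(-1/192932) + 330190/296 = 67245345/192932 + 330190*(1/296) = 67245345/192932 + 165095/148 = 2612776225/1784621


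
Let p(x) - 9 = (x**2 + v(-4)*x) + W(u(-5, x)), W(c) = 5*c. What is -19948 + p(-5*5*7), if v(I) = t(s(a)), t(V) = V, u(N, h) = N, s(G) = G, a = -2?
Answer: 11011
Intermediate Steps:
v(I) = -2
p(x) = -16 + x**2 - 2*x (p(x) = 9 + ((x**2 - 2*x) + 5*(-5)) = 9 + ((x**2 - 2*x) - 25) = 9 + (-25 + x**2 - 2*x) = -16 + x**2 - 2*x)
-19948 + p(-5*5*7) = -19948 + (-16 + (-5*5*7)**2 - 2*(-5*5)*7) = -19948 + (-16 + (-25*7)**2 - (-50)*7) = -19948 + (-16 + (-175)**2 - 2*(-175)) = -19948 + (-16 + 30625 + 350) = -19948 + 30959 = 11011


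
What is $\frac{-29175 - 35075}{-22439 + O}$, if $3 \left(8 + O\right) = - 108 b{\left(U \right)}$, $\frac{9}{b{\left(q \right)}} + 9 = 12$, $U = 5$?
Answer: $\frac{12850}{4511} \approx 2.8486$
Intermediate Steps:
$b{\left(q \right)} = 3$ ($b{\left(q \right)} = \frac{9}{-9 + 12} = \frac{9}{3} = 9 \cdot \frac{1}{3} = 3$)
$O = -116$ ($O = -8 + \frac{\left(-108\right) 3}{3} = -8 + \frac{1}{3} \left(-324\right) = -8 - 108 = -116$)
$\frac{-29175 - 35075}{-22439 + O} = \frac{-29175 - 35075}{-22439 - 116} = - \frac{64250}{-22555} = \left(-64250\right) \left(- \frac{1}{22555}\right) = \frac{12850}{4511}$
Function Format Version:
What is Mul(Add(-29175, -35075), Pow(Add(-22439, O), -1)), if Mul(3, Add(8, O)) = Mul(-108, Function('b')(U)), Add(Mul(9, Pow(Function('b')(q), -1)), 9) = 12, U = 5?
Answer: Rational(12850, 4511) ≈ 2.8486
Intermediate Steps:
Function('b')(q) = 3 (Function('b')(q) = Mul(9, Pow(Add(-9, 12), -1)) = Mul(9, Pow(3, -1)) = Mul(9, Rational(1, 3)) = 3)
O = -116 (O = Add(-8, Mul(Rational(1, 3), Mul(-108, 3))) = Add(-8, Mul(Rational(1, 3), -324)) = Add(-8, -108) = -116)
Mul(Add(-29175, -35075), Pow(Add(-22439, O), -1)) = Mul(Add(-29175, -35075), Pow(Add(-22439, -116), -1)) = Mul(-64250, Pow(-22555, -1)) = Mul(-64250, Rational(-1, 22555)) = Rational(12850, 4511)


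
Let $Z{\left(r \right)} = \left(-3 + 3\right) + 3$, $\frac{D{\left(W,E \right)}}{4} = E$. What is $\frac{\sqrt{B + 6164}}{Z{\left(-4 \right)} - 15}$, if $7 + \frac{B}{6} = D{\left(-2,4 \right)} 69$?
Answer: $- \frac{\sqrt{12746}}{12} \approx -9.4082$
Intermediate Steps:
$D{\left(W,E \right)} = 4 E$
$Z{\left(r \right)} = 3$ ($Z{\left(r \right)} = 0 + 3 = 3$)
$B = 6582$ ($B = -42 + 6 \cdot 4 \cdot 4 \cdot 69 = -42 + 6 \cdot 16 \cdot 69 = -42 + 6 \cdot 1104 = -42 + 6624 = 6582$)
$\frac{\sqrt{B + 6164}}{Z{\left(-4 \right)} - 15} = \frac{\sqrt{6582 + 6164}}{3 - 15} = \frac{\sqrt{12746}}{-12} = \sqrt{12746} \left(- \frac{1}{12}\right) = - \frac{\sqrt{12746}}{12}$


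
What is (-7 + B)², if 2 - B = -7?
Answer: 4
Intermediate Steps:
B = 9 (B = 2 - 1*(-7) = 2 + 7 = 9)
(-7 + B)² = (-7 + 9)² = 2² = 4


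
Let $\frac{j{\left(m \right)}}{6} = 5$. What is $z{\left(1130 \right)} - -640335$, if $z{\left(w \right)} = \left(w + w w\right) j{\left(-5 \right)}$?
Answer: $38981235$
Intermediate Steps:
$j{\left(m \right)} = 30$ ($j{\left(m \right)} = 6 \cdot 5 = 30$)
$z{\left(w \right)} = 30 w + 30 w^{2}$ ($z{\left(w \right)} = \left(w + w w\right) 30 = \left(w + w^{2}\right) 30 = 30 w + 30 w^{2}$)
$z{\left(1130 \right)} - -640335 = 30 \cdot 1130 \left(1 + 1130\right) - -640335 = 30 \cdot 1130 \cdot 1131 + 640335 = 38340900 + 640335 = 38981235$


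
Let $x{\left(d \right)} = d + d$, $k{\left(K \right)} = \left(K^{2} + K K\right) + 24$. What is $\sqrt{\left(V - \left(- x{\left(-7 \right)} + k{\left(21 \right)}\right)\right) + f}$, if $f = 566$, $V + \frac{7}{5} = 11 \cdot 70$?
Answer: $\frac{\sqrt{10365}}{5} \approx 20.362$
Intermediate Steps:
$k{\left(K \right)} = 24 + 2 K^{2}$ ($k{\left(K \right)} = \left(K^{2} + K^{2}\right) + 24 = 2 K^{2} + 24 = 24 + 2 K^{2}$)
$x{\left(d \right)} = 2 d$
$V = \frac{3843}{5}$ ($V = - \frac{7}{5} + 11 \cdot 70 = - \frac{7}{5} + 770 = \frac{3843}{5} \approx 768.6$)
$\sqrt{\left(V - \left(- x{\left(-7 \right)} + k{\left(21 \right)}\right)\right) + f} = \sqrt{\left(\frac{3843}{5} + \left(2 \left(-7\right) - \left(24 + 2 \cdot 21^{2}\right)\right)\right) + 566} = \sqrt{\left(\frac{3843}{5} - \left(38 + 882\right)\right) + 566} = \sqrt{\left(\frac{3843}{5} - 920\right) + 566} = \sqrt{- \frac{757}{5} + 566} = \sqrt{\frac{2073}{5}} = \frac{\sqrt{10365}}{5}$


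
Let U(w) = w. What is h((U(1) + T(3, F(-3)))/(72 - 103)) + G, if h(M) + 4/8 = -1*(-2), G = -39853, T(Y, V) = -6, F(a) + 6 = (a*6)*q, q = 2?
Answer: -79703/2 ≈ -39852.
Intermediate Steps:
F(a) = -6 + 12*a (F(a) = -6 + (a*6)*2 = -6 + (6*a)*2 = -6 + 12*a)
h(M) = 3/2 (h(M) = -½ - 1*(-2) = -½ + 2 = 3/2)
h((U(1) + T(3, F(-3)))/(72 - 103)) + G = 3/2 - 39853 = -79703/2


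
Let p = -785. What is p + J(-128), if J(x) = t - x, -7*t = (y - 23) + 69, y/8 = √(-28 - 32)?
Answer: -4645/7 - 16*I*√15/7 ≈ -663.57 - 8.8525*I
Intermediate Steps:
y = 16*I*√15 (y = 8*√(-28 - 32) = 8*√(-60) = 8*(2*I*√15) = 16*I*√15 ≈ 61.968*I)
t = -46/7 - 16*I*√15/7 (t = -((16*I*√15 - 23) + 69)/7 = -((-23 + 16*I*√15) + 69)/7 = -(46 + 16*I*√15)/7 = -46/7 - 16*I*√15/7 ≈ -6.5714 - 8.8525*I)
J(x) = -46/7 - x - 16*I*√15/7 (J(x) = (-46/7 - 16*I*√15/7) - x = -46/7 - x - 16*I*√15/7)
p + J(-128) = -785 + (-46/7 - 1*(-128) - 16*I*√15/7) = -785 + (-46/7 + 128 - 16*I*√15/7) = -785 + (850/7 - 16*I*√15/7) = -4645/7 - 16*I*√15/7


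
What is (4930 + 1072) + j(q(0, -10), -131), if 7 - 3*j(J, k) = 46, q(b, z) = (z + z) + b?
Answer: 5989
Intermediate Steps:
q(b, z) = b + 2*z (q(b, z) = 2*z + b = b + 2*z)
j(J, k) = -13 (j(J, k) = 7/3 - ⅓*46 = 7/3 - 46/3 = -13)
(4930 + 1072) + j(q(0, -10), -131) = (4930 + 1072) - 13 = 6002 - 13 = 5989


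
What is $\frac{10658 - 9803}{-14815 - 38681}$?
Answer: $- \frac{95}{5944} \approx -0.015983$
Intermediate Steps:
$\frac{10658 - 9803}{-14815 - 38681} = \frac{855}{-53496} = 855 \left(- \frac{1}{53496}\right) = - \frac{95}{5944}$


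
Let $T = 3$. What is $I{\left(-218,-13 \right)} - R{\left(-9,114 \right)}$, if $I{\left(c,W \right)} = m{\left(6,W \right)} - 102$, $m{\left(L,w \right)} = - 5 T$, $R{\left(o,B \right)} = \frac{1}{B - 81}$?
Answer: $- \frac{3862}{33} \approx -117.03$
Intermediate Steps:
$R{\left(o,B \right)} = \frac{1}{-81 + B}$
$m{\left(L,w \right)} = -15$ ($m{\left(L,w \right)} = \left(-5\right) 3 = -15$)
$I{\left(c,W \right)} = -117$ ($I{\left(c,W \right)} = -15 - 102 = -117$)
$I{\left(-218,-13 \right)} - R{\left(-9,114 \right)} = -117 - \frac{1}{-81 + 114} = -117 - \frac{1}{33} = - \frac{3862}{33}$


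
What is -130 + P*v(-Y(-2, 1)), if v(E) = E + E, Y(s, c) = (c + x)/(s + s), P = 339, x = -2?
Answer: -599/2 ≈ -299.50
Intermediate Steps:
Y(s, c) = (-2 + c)/(2*s) (Y(s, c) = (c - 2)/(s + s) = (-2 + c)/((2*s)) = (-2 + c)*(1/(2*s)) = (-2 + c)/(2*s))
v(E) = 2*E
-130 + P*v(-Y(-2, 1)) = -130 + 339*(2*(-(-2 + 1)/(2*(-2)))) = -130 + 339*(2*(-(-1)*(-1)/(2*2))) = -130 + 339*(2*(-1*1/4)) = -130 + 339*(2*(-1/4)) = -130 + 339*(-1/2) = -130 - 339/2 = -599/2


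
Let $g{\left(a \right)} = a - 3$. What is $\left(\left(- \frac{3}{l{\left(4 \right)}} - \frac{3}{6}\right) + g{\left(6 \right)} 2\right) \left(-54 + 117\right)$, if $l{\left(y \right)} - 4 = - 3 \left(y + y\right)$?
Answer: $\frac{7119}{20} \approx 355.95$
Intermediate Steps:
$g{\left(a \right)} = -3 + a$ ($g{\left(a \right)} = a - 3 = -3 + a$)
$l{\left(y \right)} = 4 - 6 y$ ($l{\left(y \right)} = 4 - 3 \left(y + y\right) = 4 - 3 \cdot 2 y = 4 - 6 y$)
$\left(\left(- \frac{3}{l{\left(4 \right)}} - \frac{3}{6}\right) + g{\left(6 \right)} 2\right) \left(-54 + 117\right) = \left(\left(- \frac{3}{4 - 24} - \frac{3}{6}\right) + \left(-3 + 6\right) 2\right) \left(-54 + 117\right) = \left(\left(- \frac{3}{4 - 24} - \frac{1}{2}\right) + 3 \cdot 2\right) 63 = \left(\left(- \frac{3}{-20} - \frac{1}{2}\right) + 6\right) 63 = \left(\left(\left(-3\right) \left(- \frac{1}{20}\right) - \frac{1}{2}\right) + 6\right) 63 = \left(\left(\frac{3}{20} - \frac{1}{2}\right) + 6\right) 63 = \left(- \frac{7}{20} + 6\right) 63 = \frac{113}{20} \cdot 63 = \frac{7119}{20}$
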